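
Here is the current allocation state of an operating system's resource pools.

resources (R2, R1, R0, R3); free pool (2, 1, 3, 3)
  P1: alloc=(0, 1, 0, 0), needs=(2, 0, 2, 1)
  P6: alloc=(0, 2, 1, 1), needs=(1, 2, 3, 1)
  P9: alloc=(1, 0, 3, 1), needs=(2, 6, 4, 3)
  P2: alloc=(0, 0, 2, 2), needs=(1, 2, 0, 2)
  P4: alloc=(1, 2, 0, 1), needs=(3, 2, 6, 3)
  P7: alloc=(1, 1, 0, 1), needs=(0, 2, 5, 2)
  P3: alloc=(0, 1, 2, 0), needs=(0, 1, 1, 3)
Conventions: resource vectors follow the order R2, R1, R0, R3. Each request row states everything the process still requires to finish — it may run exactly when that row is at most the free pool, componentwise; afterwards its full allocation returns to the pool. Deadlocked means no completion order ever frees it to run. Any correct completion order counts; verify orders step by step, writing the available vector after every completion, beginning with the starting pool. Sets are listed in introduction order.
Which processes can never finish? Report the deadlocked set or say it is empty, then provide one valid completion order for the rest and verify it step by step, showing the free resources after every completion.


The deadlocked set is empty.
Key observation: the pool covers P3 at once, and every later process fits after earlier releases.
One completion order for the rest: P3, P7, P6, P4, P1, P9, P2. Walking it through:
  pool = (2, 1, 3, 3)
  run P3 (needs (0, 1, 1, 3), free (2, 1, 3, 3)); after release of (0, 1, 2, 0) the pool is (2, 2, 5, 3)
  run P7 (needs (0, 2, 5, 2), free (2, 2, 5, 3)); after release of (1, 1, 0, 1) the pool is (3, 3, 5, 4)
  run P6 (needs (1, 2, 3, 1), free (3, 3, 5, 4)); after release of (0, 2, 1, 1) the pool is (3, 5, 6, 5)
  run P4 (needs (3, 2, 6, 3), free (3, 5, 6, 5)); after release of (1, 2, 0, 1) the pool is (4, 7, 6, 6)
  run P1 (needs (2, 0, 2, 1), free (4, 7, 6, 6)); after release of (0, 1, 0, 0) the pool is (4, 8, 6, 6)
  run P9 (needs (2, 6, 4, 3), free (4, 8, 6, 6)); after release of (1, 0, 3, 1) the pool is (5, 8, 9, 7)
  run P2 (needs (1, 2, 0, 2), free (5, 8, 9, 7)); after release of (0, 0, 2, 2) the pool is (5, 8, 11, 9)


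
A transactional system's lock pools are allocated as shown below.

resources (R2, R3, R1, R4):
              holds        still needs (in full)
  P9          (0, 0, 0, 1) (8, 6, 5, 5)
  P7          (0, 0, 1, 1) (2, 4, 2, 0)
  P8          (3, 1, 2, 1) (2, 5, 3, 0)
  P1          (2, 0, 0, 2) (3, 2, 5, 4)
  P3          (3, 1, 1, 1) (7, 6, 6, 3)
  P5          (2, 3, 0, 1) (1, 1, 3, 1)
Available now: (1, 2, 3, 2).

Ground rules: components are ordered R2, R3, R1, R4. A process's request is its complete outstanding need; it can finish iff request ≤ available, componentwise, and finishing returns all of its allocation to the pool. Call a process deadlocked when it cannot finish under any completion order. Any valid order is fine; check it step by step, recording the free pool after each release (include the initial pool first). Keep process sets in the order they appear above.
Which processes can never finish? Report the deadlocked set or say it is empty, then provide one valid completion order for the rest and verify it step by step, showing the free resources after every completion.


No process is deadlocked.
Key observation: no deadlock: P5 fits now, and the freed resources carry the rest through.
A valid finishing order for the others: P5, P7, P8, P1, P3, P9. Walking it through:
  pool = (1, 2, 3, 2)
  P5 needs (1, 1, 3, 1) <= (1, 2, 3, 2) -> finishes; pool += (2, 3, 0, 1) = (3, 5, 3, 3)
  P7 needs (2, 4, 2, 0) <= (3, 5, 3, 3) -> finishes; pool += (0, 0, 1, 1) = (3, 5, 4, 4)
  P8 needs (2, 5, 3, 0) <= (3, 5, 4, 4) -> finishes; pool += (3, 1, 2, 1) = (6, 6, 6, 5)
  P1 needs (3, 2, 5, 4) <= (6, 6, 6, 5) -> finishes; pool += (2, 0, 0, 2) = (8, 6, 6, 7)
  P3 needs (7, 6, 6, 3) <= (8, 6, 6, 7) -> finishes; pool += (3, 1, 1, 1) = (11, 7, 7, 8)
  P9 needs (8, 6, 5, 5) <= (11, 7, 7, 8) -> finishes; pool += (0, 0, 0, 1) = (11, 7, 7, 9)


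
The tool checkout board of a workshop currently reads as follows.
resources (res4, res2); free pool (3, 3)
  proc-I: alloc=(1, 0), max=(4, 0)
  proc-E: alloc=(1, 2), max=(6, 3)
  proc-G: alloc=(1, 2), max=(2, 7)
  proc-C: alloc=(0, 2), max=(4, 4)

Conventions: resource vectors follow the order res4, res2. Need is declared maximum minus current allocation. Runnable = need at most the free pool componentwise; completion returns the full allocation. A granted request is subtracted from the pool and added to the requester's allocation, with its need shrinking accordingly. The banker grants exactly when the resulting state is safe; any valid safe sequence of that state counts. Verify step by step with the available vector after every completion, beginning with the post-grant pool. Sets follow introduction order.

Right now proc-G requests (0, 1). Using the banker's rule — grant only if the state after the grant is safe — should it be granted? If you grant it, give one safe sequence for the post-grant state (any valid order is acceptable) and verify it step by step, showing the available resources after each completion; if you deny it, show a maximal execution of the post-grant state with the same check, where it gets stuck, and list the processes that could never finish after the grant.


GRANT. The post-grant state is safe; one safe sequence: proc-I, proc-C, proc-G, proc-E.
Key observation: post-grant, (3, 2) remains, and an order beginning with proc-I completes everyone.
Step-by-step check of the post-grant state:
  pool = (3, 2)
  proc-I needs (3, 0) <= (3, 2) -> finishes; pool += (1, 0) = (4, 2)
  proc-C needs (4, 2) <= (4, 2) -> finishes; pool += (0, 2) = (4, 4)
  proc-G needs (1, 4) <= (4, 4) -> finishes; pool += (1, 3) = (5, 7)
  proc-E needs (5, 1) <= (5, 7) -> finishes; pool += (1, 2) = (6, 9)


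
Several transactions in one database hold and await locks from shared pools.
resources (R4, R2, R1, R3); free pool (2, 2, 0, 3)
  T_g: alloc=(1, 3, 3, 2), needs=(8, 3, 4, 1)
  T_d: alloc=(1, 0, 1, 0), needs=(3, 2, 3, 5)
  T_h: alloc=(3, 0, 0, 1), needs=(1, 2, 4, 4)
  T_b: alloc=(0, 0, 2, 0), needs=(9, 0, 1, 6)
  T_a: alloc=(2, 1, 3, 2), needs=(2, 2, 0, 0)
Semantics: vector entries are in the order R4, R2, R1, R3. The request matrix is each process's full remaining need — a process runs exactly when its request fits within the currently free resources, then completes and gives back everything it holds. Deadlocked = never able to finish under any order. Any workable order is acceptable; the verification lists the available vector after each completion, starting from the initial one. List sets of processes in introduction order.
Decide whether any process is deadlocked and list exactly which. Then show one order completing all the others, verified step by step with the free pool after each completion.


Nothing here is deadlocked.
Key observation: starting with T_a, each completion frees enough for the next — no one is permanently blocked.
A valid finishing order for the others: T_a, T_d, T_h, T_g, T_b. Check, step by step:
  pool = (2, 2, 0, 3)
  T_a: need (2, 2, 0, 0) fits (2, 2, 0, 3); releases (2, 1, 3, 2), pool now (4, 3, 3, 5)
  T_d: need (3, 2, 3, 5) fits (4, 3, 3, 5); releases (1, 0, 1, 0), pool now (5, 3, 4, 5)
  T_h: need (1, 2, 4, 4) fits (5, 3, 4, 5); releases (3, 0, 0, 1), pool now (8, 3, 4, 6)
  T_g: need (8, 3, 4, 1) fits (8, 3, 4, 6); releases (1, 3, 3, 2), pool now (9, 6, 7, 8)
  T_b: need (9, 0, 1, 6) fits (9, 6, 7, 8); releases (0, 0, 2, 0), pool now (9, 6, 9, 8)


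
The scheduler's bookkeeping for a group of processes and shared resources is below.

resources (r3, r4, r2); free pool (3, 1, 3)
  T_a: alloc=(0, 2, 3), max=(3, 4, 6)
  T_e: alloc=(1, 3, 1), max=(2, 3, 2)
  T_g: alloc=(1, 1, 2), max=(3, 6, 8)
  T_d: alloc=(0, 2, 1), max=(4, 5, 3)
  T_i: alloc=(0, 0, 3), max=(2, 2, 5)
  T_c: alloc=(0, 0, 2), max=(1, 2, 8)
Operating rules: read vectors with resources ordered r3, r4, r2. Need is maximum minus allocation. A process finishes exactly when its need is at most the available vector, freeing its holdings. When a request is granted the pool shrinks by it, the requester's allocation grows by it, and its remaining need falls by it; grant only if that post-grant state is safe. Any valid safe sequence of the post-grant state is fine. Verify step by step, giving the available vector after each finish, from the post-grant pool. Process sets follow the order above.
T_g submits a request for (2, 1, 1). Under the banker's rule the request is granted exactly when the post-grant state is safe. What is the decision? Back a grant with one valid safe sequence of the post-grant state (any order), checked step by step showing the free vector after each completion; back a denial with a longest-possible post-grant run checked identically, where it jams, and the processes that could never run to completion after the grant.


DENY: after the grant no complete ordering would exist.
Key observation: after T_e, T_i, T_c the pool peaks at (2, 3, 8), and each blocked process is short somewhere: T_a on r3; T_g on r4; T_d on r3.
Pretend the grant happened; the run T_e, T_i, T_c goes as far as possible. Step-by-step check:
  pool = (1, 0, 2)
  run T_e (needs (1, 0, 1), free (1, 0, 2)); after release of (1, 3, 1) the pool is (2, 3, 3)
  run T_i (needs (2, 2, 2), free (2, 3, 3)); after release of (0, 0, 3) the pool is (2, 3, 6)
  run T_c (needs (1, 2, 6), free (2, 3, 6)); after release of (0, 0, 2) the pool is (2, 3, 8)
  T_a cannot run: need (3, 2, 3) vs free (2, 3, 8) (insufficient r3)
  T_g cannot run: need (0, 4, 5) vs free (2, 3, 8) (insufficient r4)
  T_d cannot run: need (4, 3, 2) vs free (2, 3, 8) (insufficient r3)
Had the request been granted, T_a, T_g and T_d could never finish.


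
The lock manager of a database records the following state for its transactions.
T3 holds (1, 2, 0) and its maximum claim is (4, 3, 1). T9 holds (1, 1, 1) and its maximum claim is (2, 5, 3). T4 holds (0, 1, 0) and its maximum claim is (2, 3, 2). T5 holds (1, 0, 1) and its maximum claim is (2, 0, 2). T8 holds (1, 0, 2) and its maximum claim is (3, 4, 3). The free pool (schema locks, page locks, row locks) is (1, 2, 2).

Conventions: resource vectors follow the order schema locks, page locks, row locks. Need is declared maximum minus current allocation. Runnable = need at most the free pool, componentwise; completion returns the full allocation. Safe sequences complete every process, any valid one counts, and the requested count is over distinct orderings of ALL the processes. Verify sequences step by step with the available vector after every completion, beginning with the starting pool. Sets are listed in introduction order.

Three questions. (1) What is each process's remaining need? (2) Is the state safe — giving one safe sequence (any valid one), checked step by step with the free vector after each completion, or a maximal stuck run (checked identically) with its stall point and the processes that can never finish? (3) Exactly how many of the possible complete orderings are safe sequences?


(1) Outstanding need per process (order schema locks, page locks, row locks):
  T3: (3, 1, 1)
  T9: (1, 4, 2)
  T4: (2, 2, 2)
  T5: (1, 0, 1)
  T8: (2, 4, 1)
(2) UNSAFE.
Key observation: after T5, T4 the pool peaks at (2, 3, 3), and each blocked process is short somewhere: T3 on schema locks; T9 on page locks; T8 on page locks.
The run T5, T4 cannot be extended any further. Verifying each step:
  pool = (1, 2, 2)
  T5: need (1, 0, 1) fits (1, 2, 2); releases (1, 0, 1), pool now (2, 2, 3)
  T4: need (2, 2, 2) fits (2, 2, 3); releases (0, 1, 0), pool now (2, 3, 3)
  blocked: T3 wants (3, 1, 1), pool (2, 3, 3) — not enough schema locks
  blocked: T9 wants (1, 4, 2), pool (2, 3, 3) — not enough page locks
  blocked: T8 wants (2, 4, 1), pool (2, 3, 3) — not enough page locks
Permanently blocked: T3, T9 and T8.
(3) Exactly 0 of the possible complete orderings are safe sequences.


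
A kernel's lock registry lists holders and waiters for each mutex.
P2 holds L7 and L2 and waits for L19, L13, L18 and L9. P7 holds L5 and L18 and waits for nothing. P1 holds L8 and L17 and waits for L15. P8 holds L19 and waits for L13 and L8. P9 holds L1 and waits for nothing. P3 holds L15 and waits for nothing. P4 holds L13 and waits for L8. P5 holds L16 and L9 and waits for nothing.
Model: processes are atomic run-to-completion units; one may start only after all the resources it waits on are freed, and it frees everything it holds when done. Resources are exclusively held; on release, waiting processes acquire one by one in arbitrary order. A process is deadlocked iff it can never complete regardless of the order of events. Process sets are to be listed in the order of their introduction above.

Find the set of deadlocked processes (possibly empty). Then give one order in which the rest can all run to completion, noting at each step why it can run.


No process is deadlocked.
Key observation: although several processes wait, no cycle exists — each chain bottoms out at a free runner.
A valid finishing order for the others: P9, P3, P7, P1, P4, P8, P5, P2.
Verifying each step:
  P9: no waits; runs immediately, freeing L1
  P3: no waits; runs immediately, freeing L15
  P7: no waits; runs immediately, freeing L5 and L18
  P1: everything it awaited (L15) is free; runs, freeing L8 and L17
  P4: everything it awaited (L8) is free; runs, freeing L13
  P8: everything it awaited (L13 and L8) is free; runs, freeing L19
  P5: no waits; runs immediately, freeing L16 and L9
  P2: everything it awaited (L19, L13, L18 and L9) is free; runs, freeing L7 and L2


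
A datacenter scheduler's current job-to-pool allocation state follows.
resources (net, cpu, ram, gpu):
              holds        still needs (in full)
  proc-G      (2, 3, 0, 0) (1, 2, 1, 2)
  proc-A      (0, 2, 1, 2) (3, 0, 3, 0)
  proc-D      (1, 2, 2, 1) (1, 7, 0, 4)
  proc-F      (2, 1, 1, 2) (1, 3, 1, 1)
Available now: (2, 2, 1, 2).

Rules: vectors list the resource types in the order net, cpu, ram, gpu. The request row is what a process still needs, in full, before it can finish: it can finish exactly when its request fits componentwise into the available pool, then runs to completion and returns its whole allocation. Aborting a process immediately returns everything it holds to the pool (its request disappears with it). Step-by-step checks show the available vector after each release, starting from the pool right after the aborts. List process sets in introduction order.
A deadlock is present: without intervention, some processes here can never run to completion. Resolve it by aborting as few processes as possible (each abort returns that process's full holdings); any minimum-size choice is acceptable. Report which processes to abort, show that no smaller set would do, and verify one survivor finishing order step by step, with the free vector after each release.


The answer: abort proc-A.
Key observation: the returned (0, 2, 1, 2) from proc-A is what brings proc-D — unrunnable before, under any order — into play at step 3.
Why nothing smaller works: aborting no one leaves the state deadlocked as given.
One survivor order: proc-F, proc-G, proc-D. Verifying each step (post-abort pool first):
  pool = (2, 4, 2, 4)
  proc-F needs (1, 3, 1, 1) <= (2, 4, 2, 4) -> finishes; pool += (2, 1, 1, 2) = (4, 5, 3, 6)
  proc-G needs (1, 2, 1, 2) <= (4, 5, 3, 6) -> finishes; pool += (2, 3, 0, 0) = (6, 8, 3, 6)
  proc-D needs (1, 7, 0, 4) <= (6, 8, 3, 6) -> finishes; pool += (1, 2, 2, 1) = (7, 10, 5, 7)


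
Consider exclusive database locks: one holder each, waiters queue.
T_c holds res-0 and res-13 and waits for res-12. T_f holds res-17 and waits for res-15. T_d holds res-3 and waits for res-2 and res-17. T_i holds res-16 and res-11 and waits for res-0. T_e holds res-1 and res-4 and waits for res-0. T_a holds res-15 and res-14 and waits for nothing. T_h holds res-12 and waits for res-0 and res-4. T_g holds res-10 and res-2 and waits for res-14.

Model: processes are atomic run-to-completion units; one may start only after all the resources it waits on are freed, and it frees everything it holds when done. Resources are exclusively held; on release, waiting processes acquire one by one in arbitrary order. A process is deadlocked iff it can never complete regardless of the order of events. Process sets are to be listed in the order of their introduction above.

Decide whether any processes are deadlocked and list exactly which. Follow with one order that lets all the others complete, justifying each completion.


Deadlocked set: T_c, T_i, T_e and T_h.
Key observation: the loop T_c -> T_h -> T_c blocks itself forever; T_e is caught in further circular waits and T_i waits into the deadlock from upstream.
One completion order for the rest: T_a, T_g, T_f, T_d.
Step-by-step check:
  run T_a (it waits on nothing); releases res-15 and res-14
  T_g waits on res-14 — all released -> runs and releases res-10 and res-2
  T_f waits on res-15 — all released -> runs and releases res-17
  T_d waits on res-2 and res-17 — all released -> runs and releases res-3


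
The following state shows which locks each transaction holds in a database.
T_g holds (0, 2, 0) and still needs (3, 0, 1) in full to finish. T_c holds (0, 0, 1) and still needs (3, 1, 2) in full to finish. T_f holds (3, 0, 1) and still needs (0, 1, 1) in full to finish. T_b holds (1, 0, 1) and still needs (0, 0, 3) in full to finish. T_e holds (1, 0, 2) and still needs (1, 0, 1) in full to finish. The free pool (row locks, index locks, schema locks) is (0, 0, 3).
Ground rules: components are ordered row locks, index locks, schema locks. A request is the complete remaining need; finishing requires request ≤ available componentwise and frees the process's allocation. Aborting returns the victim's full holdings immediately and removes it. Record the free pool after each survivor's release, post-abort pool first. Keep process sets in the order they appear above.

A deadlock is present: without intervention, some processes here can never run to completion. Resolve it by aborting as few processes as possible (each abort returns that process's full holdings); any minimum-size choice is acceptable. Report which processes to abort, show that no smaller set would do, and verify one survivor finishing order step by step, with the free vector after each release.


Minimum abort set: T_f.
Key observation: T_g had no path to completion before; after the abort of T_f ((3, 0, 1) returned), step 1 is where it fits.
Why nothing smaller works: aborting no one leaves the state deadlocked as given.
One survivor order: T_g, T_c, T_e, T_b. Step-by-step check (post-abort pool first):
  pool = (3, 0, 4)
  T_g needs (3, 0, 1) <= (3, 0, 4) -> finishes; pool += (0, 2, 0) = (3, 2, 4)
  T_c needs (3, 1, 2) <= (3, 2, 4) -> finishes; pool += (0, 0, 1) = (3, 2, 5)
  T_e needs (1, 0, 1) <= (3, 2, 5) -> finishes; pool += (1, 0, 2) = (4, 2, 7)
  T_b needs (0, 0, 3) <= (4, 2, 7) -> finishes; pool += (1, 0, 1) = (5, 2, 8)


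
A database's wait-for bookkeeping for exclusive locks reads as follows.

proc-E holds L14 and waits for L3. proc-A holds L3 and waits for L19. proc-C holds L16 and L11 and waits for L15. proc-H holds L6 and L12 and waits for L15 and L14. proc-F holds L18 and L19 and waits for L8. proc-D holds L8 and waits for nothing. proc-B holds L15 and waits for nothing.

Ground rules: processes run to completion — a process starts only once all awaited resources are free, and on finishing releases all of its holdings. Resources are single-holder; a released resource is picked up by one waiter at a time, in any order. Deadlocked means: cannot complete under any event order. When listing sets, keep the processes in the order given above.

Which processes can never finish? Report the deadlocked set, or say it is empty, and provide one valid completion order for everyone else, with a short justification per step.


No process is deadlocked.
Key observation: there is no circular wait here — follow any chain and it reaches a process that is free to run now.
The rest can finish in the order proc-B, proc-D, proc-F, proc-A, proc-C, proc-E, proc-H.
Check, step by step:
  proc-B waits on nothing -> runs at once and releases L15
  proc-D waits on nothing -> runs at once and releases L8
  run proc-F (all its waits — L8 — are resolved); releases L18 and L19
  run proc-A (all its waits — L19 — are resolved); releases L3
  run proc-C (all its waits — L15 — are resolved); releases L16 and L11
  run proc-E (all its waits — L3 — are resolved); releases L14
  run proc-H (all its waits — L15 and L14 — are resolved); releases L6 and L12


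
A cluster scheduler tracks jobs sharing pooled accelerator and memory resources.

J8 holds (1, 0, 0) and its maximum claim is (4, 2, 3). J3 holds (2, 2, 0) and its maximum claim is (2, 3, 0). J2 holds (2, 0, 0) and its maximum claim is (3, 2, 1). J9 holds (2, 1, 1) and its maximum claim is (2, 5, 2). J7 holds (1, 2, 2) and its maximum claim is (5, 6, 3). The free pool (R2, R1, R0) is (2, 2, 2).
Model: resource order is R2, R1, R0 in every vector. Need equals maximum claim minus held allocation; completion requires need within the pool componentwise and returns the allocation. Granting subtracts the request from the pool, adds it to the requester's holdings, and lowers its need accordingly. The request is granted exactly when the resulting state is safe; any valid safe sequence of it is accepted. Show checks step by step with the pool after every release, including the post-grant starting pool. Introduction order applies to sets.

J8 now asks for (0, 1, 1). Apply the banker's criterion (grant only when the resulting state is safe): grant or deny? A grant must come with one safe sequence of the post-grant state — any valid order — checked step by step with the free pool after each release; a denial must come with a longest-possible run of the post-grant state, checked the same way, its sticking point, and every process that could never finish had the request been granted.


DENY — the pretend-granted state is unsafe.
Key observation: after J3, J2 the pool peaks at (6, 3, 1), and each blocked process is short somewhere: J8 on R0; J9 on R1; J7 on R1.
On the post-grant state, J3, J2 is a maximal run — nothing extends it. Check, step by step:
  pool = (2, 1, 1)
  J3: need (0, 1, 0) fits (2, 1, 1); releases (2, 2, 0), pool now (4, 3, 1)
  J2: need (1, 2, 1) fits (4, 3, 1); releases (2, 0, 0), pool now (6, 3, 1)
  J8 still needs (3, 1, 2) but only (6, 3, 1) is free — short on R0
  J9 still needs (0, 4, 1) but only (6, 3, 1) is free — short on R1
  J7 still needs (4, 4, 1) but only (6, 3, 1) is free — short on R1
Processes that could never finish after the grant: J8, J9 and J7.


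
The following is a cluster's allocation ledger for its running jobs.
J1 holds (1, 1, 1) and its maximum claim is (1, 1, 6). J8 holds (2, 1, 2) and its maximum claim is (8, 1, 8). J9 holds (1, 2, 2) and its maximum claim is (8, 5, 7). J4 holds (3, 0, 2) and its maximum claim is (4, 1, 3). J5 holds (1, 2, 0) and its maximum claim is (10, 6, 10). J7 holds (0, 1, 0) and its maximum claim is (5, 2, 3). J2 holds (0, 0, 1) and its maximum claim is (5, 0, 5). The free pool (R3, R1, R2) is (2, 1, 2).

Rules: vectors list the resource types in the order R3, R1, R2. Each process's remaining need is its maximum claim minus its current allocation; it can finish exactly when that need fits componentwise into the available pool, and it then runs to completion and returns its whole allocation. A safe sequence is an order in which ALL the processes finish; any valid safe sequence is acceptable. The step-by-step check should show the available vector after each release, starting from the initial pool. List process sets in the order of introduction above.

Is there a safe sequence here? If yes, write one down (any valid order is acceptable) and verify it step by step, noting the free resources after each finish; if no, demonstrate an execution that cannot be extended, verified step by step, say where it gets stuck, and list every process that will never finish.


SAFE — a valid safe sequence is J4, J2, J1, J8, J7, J9, J5.
Key observation: J4 marks the first exact bind of the order: its need (1, 1, 1) fits the free (2, 1, 2) with zero slack on a requested resource.
Step-by-step check:
  pool = (2, 1, 2)
  J4 needs (1, 1, 1) <= (2, 1, 2) -> finishes; pool += (3, 0, 2) = (5, 1, 4)
  J2 needs (5, 0, 4) <= (5, 1, 4) -> finishes; pool += (0, 0, 1) = (5, 1, 5)
  J1 needs (0, 0, 5) <= (5, 1, 5) -> finishes; pool += (1, 1, 1) = (6, 2, 6)
  J8 needs (6, 0, 6) <= (6, 2, 6) -> finishes; pool += (2, 1, 2) = (8, 3, 8)
  J7 needs (5, 1, 3) <= (8, 3, 8) -> finishes; pool += (0, 1, 0) = (8, 4, 8)
  J9 needs (7, 3, 5) <= (8, 4, 8) -> finishes; pool += (1, 2, 2) = (9, 6, 10)
  J5 needs (9, 4, 10) <= (9, 6, 10) -> finishes; pool += (1, 2, 0) = (10, 8, 10)


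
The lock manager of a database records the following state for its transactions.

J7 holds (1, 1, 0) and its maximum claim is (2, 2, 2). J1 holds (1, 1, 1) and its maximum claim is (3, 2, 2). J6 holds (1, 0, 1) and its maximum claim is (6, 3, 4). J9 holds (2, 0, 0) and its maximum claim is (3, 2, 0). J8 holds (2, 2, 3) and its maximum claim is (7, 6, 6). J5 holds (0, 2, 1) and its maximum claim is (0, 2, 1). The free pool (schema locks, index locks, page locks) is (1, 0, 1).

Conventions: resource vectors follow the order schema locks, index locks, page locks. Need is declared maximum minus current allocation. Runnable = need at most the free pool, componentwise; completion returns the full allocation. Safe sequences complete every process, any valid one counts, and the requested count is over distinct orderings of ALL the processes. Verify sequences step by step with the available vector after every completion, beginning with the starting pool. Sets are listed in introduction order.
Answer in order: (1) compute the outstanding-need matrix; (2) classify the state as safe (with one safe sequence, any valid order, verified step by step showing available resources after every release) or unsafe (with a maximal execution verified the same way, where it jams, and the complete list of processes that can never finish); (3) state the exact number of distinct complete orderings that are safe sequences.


(1) Outstanding need per process (order schema locks, index locks, page locks):
  J7: (1, 1, 2)
  J1: (2, 1, 1)
  J6: (5, 3, 3)
  J9: (1, 2, 0)
  J8: (5, 4, 3)
  J5: (0, 0, 0)
(2) SAFE. One safe sequence: J5, J9, J7, J1, J8, J6.
Key observation: at J9 the run first touches a limit — (1, 2, 0) against (1, 2, 2), exact on a resource it actually requests.
Check, step by step:
  pool = (1, 0, 1)
  run J5 (needs (0, 0, 0), free (1, 0, 1)); after release of (0, 2, 1) the pool is (1, 2, 2)
  run J9 (needs (1, 2, 0), free (1, 2, 2)); after release of (2, 0, 0) the pool is (3, 2, 2)
  run J7 (needs (1, 1, 2), free (3, 2, 2)); after release of (1, 1, 0) the pool is (4, 3, 2)
  run J1 (needs (2, 1, 1), free (4, 3, 2)); after release of (1, 1, 1) the pool is (5, 4, 3)
  run J8 (needs (5, 4, 3), free (5, 4, 3)); after release of (2, 2, 3) the pool is (7, 6, 6)
  run J6 (needs (5, 3, 3), free (7, 6, 6)); after release of (1, 0, 1) the pool is (8, 6, 7)
(3) Exactly 8 of the possible complete orderings are safe sequences.


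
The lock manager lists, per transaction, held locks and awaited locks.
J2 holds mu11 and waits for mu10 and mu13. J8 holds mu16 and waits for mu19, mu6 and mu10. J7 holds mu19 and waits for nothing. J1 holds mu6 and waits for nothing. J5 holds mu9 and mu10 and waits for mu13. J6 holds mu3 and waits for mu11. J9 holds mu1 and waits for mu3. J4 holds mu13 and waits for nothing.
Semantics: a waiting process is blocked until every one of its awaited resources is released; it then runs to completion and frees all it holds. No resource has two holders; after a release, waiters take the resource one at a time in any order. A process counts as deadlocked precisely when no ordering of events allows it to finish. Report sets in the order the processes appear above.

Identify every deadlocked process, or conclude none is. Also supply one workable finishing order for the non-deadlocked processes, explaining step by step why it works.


Nothing here is deadlocked.
Key observation: although several processes wait, no cycle exists — each chain bottoms out at a free runner.
One completion order for the rest: J7, J4, J1, J5, J8, J2, J6, J9.
Walking it through:
  J7 waits on nothing -> runs at once and releases mu19
  J4 waits on nothing -> runs at once and releases mu13
  J1 waits on nothing -> runs at once and releases mu6
  run J5 (all its waits — mu13 — are resolved); releases mu9 and mu10
  run J8 (all its waits — mu19, mu6 and mu10 — are resolved); releases mu16
  run J2 (all its waits — mu10 and mu13 — are resolved); releases mu11
  run J6 (all its waits — mu11 — are resolved); releases mu3
  run J9 (all its waits — mu3 — are resolved); releases mu1


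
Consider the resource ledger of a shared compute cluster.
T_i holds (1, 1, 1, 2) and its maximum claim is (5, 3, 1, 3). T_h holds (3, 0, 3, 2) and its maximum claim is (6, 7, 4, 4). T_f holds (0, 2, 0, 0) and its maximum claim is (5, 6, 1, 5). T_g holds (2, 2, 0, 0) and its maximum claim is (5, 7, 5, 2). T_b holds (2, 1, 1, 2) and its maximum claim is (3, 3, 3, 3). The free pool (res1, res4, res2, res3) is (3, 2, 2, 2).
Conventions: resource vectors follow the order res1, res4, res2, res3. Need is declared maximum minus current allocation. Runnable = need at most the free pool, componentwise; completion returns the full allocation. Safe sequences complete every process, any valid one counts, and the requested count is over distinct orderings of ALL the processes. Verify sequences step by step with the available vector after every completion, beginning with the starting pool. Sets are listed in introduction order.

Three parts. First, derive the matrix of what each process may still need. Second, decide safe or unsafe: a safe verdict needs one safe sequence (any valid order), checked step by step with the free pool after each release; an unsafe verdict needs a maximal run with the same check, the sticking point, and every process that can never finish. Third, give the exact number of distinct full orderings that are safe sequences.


(1) Need matrix, components ordered res1, res4, res2, res3:
  T_i: (4, 2, 0, 1)
  T_h: (3, 7, 1, 2)
  T_f: (5, 4, 1, 5)
  T_g: (3, 5, 5, 2)
  T_b: (1, 2, 2, 1)
(2) The state is UNSAFE.
Key observation: after T_b, T_i, T_f the pool peaks at (6, 6, 4, 6), and each blocked process is short somewhere: T_h on res4; T_g on res2.
The run T_b, T_i, T_f cannot be extended any further. Check, step by step:
  pool = (3, 2, 2, 2)
  T_b: need (1, 2, 2, 1) fits (3, 2, 2, 2); releases (2, 1, 1, 2), pool now (5, 3, 3, 4)
  T_i: need (4, 2, 0, 1) fits (5, 3, 3, 4); releases (1, 1, 1, 2), pool now (6, 4, 4, 6)
  T_f: need (5, 4, 1, 5) fits (6, 4, 4, 6); releases (0, 2, 0, 0), pool now (6, 6, 4, 6)
  blocked: T_h wants (3, 7, 1, 2), pool (6, 6, 4, 6) — not enough res4
  blocked: T_g wants (3, 5, 5, 2), pool (6, 6, 4, 6) — not enough res2
Permanently blocked: T_h and T_g.
(3) Precisely 0 of the possible complete orderings are safe sequences.


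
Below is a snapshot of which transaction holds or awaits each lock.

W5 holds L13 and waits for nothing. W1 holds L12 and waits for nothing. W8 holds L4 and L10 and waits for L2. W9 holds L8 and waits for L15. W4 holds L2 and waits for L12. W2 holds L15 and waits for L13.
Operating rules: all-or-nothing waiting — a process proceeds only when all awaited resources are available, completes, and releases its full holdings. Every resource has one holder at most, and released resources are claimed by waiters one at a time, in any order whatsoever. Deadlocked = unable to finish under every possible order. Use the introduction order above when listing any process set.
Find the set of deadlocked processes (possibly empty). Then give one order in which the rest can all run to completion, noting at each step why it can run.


The deadlocked set is empty.
Key observation: there is no circular wait here — follow any chain and it reaches a process that is free to run now.
The rest can finish in the order W5, W1, W4, W8, W2, W9.
Step-by-step check:
  W5: no waits; runs immediately, freeing L13
  W1: no waits; runs immediately, freeing L12
  W4 waits on L12 — all released -> runs and releases L2
  W8 waits on L2 — all released -> runs and releases L4 and L10
  W2 waits on L13 — all released -> runs and releases L15
  W9 waits on L15 — all released -> runs and releases L8


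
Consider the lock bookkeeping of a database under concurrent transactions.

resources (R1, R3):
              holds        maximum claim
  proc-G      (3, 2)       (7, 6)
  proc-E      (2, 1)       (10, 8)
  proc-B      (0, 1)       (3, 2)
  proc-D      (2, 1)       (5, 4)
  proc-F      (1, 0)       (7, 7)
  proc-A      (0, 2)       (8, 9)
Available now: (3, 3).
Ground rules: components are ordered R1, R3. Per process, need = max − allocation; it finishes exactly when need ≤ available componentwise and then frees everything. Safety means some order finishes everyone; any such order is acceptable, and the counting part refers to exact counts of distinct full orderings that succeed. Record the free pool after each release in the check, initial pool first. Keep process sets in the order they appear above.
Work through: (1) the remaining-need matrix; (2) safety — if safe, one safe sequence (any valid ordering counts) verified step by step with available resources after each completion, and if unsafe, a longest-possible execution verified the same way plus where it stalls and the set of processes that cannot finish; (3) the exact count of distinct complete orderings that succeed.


(1) Outstanding need per process (order R1, R3):
  proc-G: (4, 4)
  proc-E: (8, 7)
  proc-B: (3, 1)
  proc-D: (3, 3)
  proc-F: (6, 7)
  proc-A: (8, 7)
(2) SAFE, for example via the order proc-D, proc-B, proc-G, proc-E, proc-A, proc-F.
Key observation: proc-D is the earliest step where a requested resource binds exactly: need (3, 3), pool (3, 3) at its turn.
Verifying each step:
  pool = (3, 3)
  proc-D: need (3, 3) fits (3, 3); releases (2, 1), pool now (5, 4)
  proc-B: need (3, 1) fits (5, 4); releases (0, 1), pool now (5, 5)
  proc-G: need (4, 4) fits (5, 5); releases (3, 2), pool now (8, 7)
  proc-E: need (8, 7) fits (8, 7); releases (2, 1), pool now (10, 8)
  proc-A: need (8, 7) fits (10, 8); releases (0, 2), pool now (10, 10)
  proc-F: need (6, 7) fits (10, 10); releases (1, 0), pool now (11, 10)
(3) Exactly 18 of the possible complete orderings are safe sequences.


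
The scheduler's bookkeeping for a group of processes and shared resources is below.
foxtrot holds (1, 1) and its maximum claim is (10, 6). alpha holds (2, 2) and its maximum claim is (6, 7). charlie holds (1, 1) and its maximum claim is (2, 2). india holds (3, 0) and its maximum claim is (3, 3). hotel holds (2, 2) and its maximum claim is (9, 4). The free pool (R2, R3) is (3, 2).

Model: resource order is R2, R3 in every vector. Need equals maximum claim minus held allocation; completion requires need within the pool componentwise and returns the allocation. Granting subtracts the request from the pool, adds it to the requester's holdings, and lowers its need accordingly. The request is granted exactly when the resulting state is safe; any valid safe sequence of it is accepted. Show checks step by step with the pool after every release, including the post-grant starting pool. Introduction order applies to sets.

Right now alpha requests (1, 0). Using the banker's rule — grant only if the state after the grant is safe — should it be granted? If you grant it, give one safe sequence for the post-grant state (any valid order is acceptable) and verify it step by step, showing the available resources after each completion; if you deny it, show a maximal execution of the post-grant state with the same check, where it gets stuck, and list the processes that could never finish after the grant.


DENY: after the grant no complete ordering would exist.
Key observation: after charlie, india the pool peaks at (6, 3), and each blocked process is short somewhere: foxtrot on R2, R3; alpha on R3; hotel on R2.
On the post-grant state, charlie, india is a maximal run — nothing extends it. Step-by-step check:
  pool = (2, 2)
  charlie: need (1, 1) fits (2, 2); releases (1, 1), pool now (3, 3)
  india: need (0, 3) fits (3, 3); releases (3, 0), pool now (6, 3)
  blocked: foxtrot wants (9, 5), pool (6, 3) — not enough R2 and R3
  blocked: alpha wants (3, 5), pool (6, 3) — not enough R3
  blocked: hotel wants (7, 2), pool (6, 3) — not enough R2
Had the request been granted, foxtrot, alpha and hotel could never finish.


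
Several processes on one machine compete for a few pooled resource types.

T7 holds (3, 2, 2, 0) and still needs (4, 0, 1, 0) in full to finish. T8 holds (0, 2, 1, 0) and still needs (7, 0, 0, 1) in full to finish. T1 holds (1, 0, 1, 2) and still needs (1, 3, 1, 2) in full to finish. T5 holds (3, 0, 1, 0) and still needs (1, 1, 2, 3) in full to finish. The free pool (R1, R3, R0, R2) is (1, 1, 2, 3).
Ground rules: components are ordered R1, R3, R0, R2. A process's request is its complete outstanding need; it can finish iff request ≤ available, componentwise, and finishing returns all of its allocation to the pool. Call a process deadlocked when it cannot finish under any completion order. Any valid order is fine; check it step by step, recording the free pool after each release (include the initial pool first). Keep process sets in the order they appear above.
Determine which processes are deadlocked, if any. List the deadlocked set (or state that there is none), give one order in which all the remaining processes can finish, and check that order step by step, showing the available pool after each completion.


Nothing here is deadlocked.
Key observation: T5 can run right away; the returned allocation unlocks the remaining processes in turn.
One completion order for the rest: T5, T7, T1, T8. Step-by-step check:
  pool = (1, 1, 2, 3)
  T5: need (1, 1, 2, 3) fits (1, 1, 2, 3); releases (3, 0, 1, 0), pool now (4, 1, 3, 3)
  T7: need (4, 0, 1, 0) fits (4, 1, 3, 3); releases (3, 2, 2, 0), pool now (7, 3, 5, 3)
  T1: need (1, 3, 1, 2) fits (7, 3, 5, 3); releases (1, 0, 1, 2), pool now (8, 3, 6, 5)
  T8: need (7, 0, 0, 1) fits (8, 3, 6, 5); releases (0, 2, 1, 0), pool now (8, 5, 7, 5)


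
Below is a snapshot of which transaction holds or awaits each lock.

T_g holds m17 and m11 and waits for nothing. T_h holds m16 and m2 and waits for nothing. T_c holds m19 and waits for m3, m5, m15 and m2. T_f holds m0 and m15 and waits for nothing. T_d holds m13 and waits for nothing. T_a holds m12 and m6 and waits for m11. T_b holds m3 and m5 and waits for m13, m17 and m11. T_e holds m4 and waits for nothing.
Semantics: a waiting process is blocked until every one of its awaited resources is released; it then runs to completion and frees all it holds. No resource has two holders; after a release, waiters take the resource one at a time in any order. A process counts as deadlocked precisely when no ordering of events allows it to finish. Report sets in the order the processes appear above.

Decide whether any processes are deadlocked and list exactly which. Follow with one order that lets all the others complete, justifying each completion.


Nothing here is deadlocked.
Key observation: the wait relation is loop-free; peeling off processes with no waits unwinds the whole state.
The rest can finish in the order T_e, T_g, T_d, T_b, T_f, T_a, T_h, T_c.
Verifying each step:
  T_e waits on nothing -> runs at once and releases m4
  T_g waits on nothing -> runs at once and releases m17 and m11
  T_d waits on nothing -> runs at once and releases m13
  run T_b (all its waits — m13, m17 and m11 — are resolved); releases m3 and m5
  T_f waits on nothing -> runs at once and releases m0 and m15
  run T_a (all its waits — m11 — are resolved); releases m12 and m6
  T_h waits on nothing -> runs at once and releases m16 and m2
  run T_c (all its waits — m3, m5, m15 and m2 — are resolved); releases m19


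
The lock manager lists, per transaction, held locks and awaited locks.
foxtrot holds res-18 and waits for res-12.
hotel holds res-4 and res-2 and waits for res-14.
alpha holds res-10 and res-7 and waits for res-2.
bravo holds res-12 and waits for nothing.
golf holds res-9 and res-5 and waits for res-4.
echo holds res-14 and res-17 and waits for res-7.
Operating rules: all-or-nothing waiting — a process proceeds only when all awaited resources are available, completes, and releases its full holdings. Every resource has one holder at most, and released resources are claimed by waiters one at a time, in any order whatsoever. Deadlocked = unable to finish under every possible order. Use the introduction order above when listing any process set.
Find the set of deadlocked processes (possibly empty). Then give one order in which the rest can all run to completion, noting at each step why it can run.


The deadlocked set is hotel, alpha, golf and echo.
Key observation: the cycle hotel -> echo -> alpha -> hotel can never break — each member waits on the next; golf waits into the deadlock from upstream.
One completion order for the rest: bravo, foxtrot.
Check, step by step:
  bravo: no waits; runs immediately, freeing res-12
  foxtrot: everything it awaited (res-12) is free; runs, freeing res-18
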